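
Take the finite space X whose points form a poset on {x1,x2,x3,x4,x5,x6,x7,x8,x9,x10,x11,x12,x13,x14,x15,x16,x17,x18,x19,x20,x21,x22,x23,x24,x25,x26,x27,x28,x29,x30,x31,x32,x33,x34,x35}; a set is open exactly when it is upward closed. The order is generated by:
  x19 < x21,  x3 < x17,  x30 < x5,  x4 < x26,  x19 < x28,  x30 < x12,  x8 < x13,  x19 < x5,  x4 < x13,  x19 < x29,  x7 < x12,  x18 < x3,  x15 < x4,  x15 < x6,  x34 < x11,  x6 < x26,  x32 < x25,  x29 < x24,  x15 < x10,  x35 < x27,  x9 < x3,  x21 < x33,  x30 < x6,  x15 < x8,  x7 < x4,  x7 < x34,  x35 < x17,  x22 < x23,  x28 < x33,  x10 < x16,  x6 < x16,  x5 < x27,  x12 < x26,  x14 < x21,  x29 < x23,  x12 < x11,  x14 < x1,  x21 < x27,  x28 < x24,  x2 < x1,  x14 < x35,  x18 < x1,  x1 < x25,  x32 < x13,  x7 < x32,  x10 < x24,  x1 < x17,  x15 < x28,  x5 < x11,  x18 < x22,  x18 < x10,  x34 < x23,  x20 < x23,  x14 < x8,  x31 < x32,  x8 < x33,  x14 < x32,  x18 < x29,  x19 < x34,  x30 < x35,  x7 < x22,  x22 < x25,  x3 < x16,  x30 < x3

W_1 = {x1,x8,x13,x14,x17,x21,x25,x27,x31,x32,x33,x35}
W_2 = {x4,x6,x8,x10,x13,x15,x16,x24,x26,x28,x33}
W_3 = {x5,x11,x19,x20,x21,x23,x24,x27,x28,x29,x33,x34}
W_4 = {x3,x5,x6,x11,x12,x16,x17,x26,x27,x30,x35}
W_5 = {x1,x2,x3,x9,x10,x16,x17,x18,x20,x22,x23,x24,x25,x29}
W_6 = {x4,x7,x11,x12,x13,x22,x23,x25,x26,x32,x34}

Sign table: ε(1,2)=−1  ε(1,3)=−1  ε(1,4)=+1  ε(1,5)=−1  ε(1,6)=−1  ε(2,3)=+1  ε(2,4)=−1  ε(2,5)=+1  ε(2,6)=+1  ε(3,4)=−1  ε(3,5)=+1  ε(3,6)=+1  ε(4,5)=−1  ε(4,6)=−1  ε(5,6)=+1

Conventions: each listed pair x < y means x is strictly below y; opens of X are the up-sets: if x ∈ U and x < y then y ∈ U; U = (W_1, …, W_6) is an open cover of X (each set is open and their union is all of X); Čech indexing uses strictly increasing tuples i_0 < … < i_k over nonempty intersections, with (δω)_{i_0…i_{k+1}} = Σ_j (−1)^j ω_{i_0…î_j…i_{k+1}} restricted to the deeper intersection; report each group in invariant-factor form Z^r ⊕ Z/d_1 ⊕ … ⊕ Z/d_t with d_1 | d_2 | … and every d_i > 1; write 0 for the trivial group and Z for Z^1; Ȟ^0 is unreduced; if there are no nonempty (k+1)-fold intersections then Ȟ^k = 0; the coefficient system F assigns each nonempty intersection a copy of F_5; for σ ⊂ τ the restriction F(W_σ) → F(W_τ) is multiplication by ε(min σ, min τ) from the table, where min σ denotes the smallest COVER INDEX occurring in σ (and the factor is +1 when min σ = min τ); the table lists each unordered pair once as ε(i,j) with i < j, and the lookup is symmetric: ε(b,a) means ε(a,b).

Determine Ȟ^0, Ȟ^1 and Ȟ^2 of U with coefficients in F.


Ȟ^0(U;F) ≅ Z/5,  Ȟ^1(U;F) ≅ 0,  Ȟ^2(U;F) ≅ 0

intersection data:
  W12={x8,x13,x33} W13={x21,x27,x33} W14={x17,x27,x35} W15={x1,x17,x25} W16={x13,x25,x32} W23={x24,x28,x33} W24={x6,x16,x26} W25={x10,x16,x24} W26={x4,x13,x26} W34={x5,x11,x27} W35={x20,x23,x24,x29} W36={x11,x23,x34} W45={x3,x16,x17} W46={x11,x12,x26} W56={x22,x23,x25}
  W123={x33} W126={x13} W134={x27} W145={x17} W156={x25} W235={x24} W245={x16} W246={x26} W346={x11} W356={x23}
C dims 6,15,10; δ0: rk_F5 5; δ1: rk_F5 10
Ȟ^0 = (6 − 5) − 0 = 1, so Ȟ^0 ≅ Z/5
Ȟ^1 = (15 − 10) − 5 = 0, so Ȟ^1 ≅ 0
Ȟ^2 = (10 − 0) − 10 = 0, so Ȟ^2 ≅ 0


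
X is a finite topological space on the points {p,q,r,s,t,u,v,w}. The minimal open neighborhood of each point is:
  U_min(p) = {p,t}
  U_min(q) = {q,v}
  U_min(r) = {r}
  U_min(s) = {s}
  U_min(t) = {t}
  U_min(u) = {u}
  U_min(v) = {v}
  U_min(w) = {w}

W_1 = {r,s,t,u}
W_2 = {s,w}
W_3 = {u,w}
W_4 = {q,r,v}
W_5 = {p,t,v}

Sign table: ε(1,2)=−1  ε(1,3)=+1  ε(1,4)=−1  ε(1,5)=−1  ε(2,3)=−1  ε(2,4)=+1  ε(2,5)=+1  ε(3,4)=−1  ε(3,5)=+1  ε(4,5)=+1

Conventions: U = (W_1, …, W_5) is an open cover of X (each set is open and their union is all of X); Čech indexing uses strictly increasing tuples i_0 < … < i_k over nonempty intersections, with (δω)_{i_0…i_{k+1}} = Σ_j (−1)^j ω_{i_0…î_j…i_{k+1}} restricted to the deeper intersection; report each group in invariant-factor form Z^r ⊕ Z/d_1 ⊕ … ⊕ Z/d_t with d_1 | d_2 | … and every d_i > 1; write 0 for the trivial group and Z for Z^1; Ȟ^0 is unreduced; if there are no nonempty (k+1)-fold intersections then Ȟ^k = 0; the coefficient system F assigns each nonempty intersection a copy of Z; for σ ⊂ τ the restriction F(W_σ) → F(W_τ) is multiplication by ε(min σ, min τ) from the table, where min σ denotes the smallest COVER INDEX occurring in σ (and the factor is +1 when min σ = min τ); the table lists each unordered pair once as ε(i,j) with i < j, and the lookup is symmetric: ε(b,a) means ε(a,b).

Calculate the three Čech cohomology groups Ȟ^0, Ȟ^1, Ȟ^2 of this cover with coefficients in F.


nonempty overlaps:
  W12={s} W13={u} W14={r} W15={t} W23={w} W45={v}
C dims 5,6; δ0: rk 4, SNF 1^4
degree 0: 5−4−0 = 1 → Ȟ^0 ≅ Z
degree 1: 6−0−4 = 2 → Ȟ^1 ≅ Z^2
degree 2: 0−0−0 = 0 → Ȟ^2 ≅ 0

Ȟ^0(U;F) ≅ Z, Ȟ^1(U;F) ≅ Z^2 and Ȟ^2(U;F) ≅ 0


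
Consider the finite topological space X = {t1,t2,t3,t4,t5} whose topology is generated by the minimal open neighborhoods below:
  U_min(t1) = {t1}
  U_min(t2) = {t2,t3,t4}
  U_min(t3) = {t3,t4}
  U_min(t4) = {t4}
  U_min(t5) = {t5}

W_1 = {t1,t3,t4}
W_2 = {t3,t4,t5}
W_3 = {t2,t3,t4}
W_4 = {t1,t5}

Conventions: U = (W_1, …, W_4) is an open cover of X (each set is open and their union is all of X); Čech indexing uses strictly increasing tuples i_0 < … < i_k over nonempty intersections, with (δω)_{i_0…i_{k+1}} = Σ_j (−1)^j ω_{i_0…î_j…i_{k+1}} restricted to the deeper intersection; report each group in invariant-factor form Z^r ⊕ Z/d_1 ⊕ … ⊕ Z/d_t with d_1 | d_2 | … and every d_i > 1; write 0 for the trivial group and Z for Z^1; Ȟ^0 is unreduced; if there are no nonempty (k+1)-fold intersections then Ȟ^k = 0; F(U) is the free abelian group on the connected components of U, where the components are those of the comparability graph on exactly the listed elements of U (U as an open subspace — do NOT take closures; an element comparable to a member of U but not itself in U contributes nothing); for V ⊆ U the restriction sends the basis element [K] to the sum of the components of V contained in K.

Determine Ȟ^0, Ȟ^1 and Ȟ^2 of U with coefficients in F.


cover nerve:
  W12={t3,t4} W13={t3,t4} W14={t1} W23={t3,t4} W24={t5}
  W123={t3,t4}
components per intersection:
  W1: {t1} {t3,t4}
  W2: {t3,t4} {t5}
  W3: {t2,t3,t4}
  W4: {t1} {t5}
  W12: {t3,t4}
  W13: {t3,t4}
  W14: {t1}
  W23: {t3,t4}
  W24: {t5}
  W123: {t3,t4}
C dims 7,5,1; δ0: rk 4, SNF 1^4; δ1: rk 1, SNF 1^1
Ȟ^0: (7−4)−0=3 ⇒ Z^3
Ȟ^1: (5−1)−4=0 ⇒ 0
Ȟ^2: (1−0)−1=0 ⇒ 0

Ȟ^0 ≅ Z^3; Ȟ^1 ≅ 0; Ȟ^2 ≅ 0


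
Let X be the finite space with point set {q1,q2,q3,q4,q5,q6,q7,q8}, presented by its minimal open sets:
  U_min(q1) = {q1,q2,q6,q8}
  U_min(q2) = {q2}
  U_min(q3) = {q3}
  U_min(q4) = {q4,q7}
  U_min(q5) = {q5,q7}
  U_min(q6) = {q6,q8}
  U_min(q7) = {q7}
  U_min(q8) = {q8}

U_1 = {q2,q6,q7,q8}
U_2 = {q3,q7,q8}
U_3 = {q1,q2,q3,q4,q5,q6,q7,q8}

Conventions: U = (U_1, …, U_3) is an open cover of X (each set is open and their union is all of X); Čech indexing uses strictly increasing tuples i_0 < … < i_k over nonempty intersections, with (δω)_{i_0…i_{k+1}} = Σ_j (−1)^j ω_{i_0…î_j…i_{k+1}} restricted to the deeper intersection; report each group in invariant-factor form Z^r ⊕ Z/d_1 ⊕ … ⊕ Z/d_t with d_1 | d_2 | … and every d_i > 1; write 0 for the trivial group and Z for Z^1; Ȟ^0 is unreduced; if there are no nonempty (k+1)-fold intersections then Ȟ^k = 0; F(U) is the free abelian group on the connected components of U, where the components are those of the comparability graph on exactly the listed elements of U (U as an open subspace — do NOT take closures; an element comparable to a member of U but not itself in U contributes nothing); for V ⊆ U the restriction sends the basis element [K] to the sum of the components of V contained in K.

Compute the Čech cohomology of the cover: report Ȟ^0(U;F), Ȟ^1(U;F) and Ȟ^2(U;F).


nerve simplices:
  U12={q7,q8} U13={q2,q6,q7,q8} U23={q3,q7,q8}
  U123={q7,q8}
components per intersection:
  U1: {q2} {q6,q8} {q7}
  U2: {q3} {q7} {q8}
  U3: {q1,q2,q6,q8} {q3} {q4,q5,q7}
  U12: {q7} {q8}
  U13: {q2} {q6,q8} {q7}
  U23: {q3} {q7} {q8}
  U123: {q7} {q8}
C dims 9,8,2; δ0: rk 6, SNF 1^6; δ1: rk 2, SNF 1^2
degree 0: 9−6−0 = 3 → Ȟ^0 ≅ Z^3
degree 1: 8−2−6 = 0 → Ȟ^1 ≅ 0
degree 2: 2−0−2 = 0 → Ȟ^2 ≅ 0

Ȟ^0 = Z^3, Ȟ^1 = 0, Ȟ^2 = 0


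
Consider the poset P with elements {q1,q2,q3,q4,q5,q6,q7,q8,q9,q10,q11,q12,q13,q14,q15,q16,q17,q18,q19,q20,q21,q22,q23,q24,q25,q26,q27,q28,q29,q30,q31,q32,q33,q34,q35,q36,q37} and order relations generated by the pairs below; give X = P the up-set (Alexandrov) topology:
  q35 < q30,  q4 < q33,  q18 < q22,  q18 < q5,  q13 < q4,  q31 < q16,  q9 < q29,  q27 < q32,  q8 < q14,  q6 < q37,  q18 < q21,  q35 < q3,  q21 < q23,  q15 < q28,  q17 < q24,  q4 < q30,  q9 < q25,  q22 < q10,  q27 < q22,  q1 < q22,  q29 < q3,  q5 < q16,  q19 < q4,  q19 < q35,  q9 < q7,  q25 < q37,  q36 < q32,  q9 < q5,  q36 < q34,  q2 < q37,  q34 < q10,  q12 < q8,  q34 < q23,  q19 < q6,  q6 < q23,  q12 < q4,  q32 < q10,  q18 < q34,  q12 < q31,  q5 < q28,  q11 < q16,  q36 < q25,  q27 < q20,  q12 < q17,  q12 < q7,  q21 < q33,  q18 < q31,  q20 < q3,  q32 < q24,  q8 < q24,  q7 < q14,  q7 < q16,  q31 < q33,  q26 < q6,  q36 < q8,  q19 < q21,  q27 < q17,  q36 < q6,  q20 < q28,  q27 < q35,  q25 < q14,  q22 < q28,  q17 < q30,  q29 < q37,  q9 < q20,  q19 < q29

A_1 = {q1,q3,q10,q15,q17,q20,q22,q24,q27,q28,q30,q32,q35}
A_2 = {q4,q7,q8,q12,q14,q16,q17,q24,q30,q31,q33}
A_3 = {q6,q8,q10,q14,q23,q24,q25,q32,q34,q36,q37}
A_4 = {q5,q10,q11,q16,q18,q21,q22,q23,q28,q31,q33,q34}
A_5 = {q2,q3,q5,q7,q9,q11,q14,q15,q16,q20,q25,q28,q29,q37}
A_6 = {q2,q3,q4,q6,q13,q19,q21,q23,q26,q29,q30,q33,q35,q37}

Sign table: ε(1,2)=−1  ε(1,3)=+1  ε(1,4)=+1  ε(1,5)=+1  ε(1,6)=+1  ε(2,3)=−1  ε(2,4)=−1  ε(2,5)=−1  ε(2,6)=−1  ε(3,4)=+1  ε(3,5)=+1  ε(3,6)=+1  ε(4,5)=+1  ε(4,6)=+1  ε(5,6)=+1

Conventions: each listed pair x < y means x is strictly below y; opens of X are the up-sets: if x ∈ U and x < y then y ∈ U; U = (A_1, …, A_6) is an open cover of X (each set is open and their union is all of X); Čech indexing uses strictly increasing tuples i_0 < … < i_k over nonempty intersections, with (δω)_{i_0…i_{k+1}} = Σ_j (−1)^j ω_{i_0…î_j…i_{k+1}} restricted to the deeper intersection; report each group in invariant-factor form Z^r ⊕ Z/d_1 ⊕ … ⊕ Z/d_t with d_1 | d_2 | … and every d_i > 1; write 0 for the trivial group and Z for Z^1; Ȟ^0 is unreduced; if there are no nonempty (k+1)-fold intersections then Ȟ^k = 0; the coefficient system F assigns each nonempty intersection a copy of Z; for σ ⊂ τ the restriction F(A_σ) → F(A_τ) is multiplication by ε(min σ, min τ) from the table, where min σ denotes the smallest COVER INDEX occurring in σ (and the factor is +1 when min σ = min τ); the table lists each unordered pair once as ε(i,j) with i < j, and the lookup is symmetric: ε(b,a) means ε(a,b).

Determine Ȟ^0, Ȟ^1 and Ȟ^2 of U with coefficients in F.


Ȟ^0 = Z, Ȟ^1 = 0, Ȟ^2 = Z/2

nonempty intersections:
  A12={q17,q24,q30} A13={q10,q24,q32} A14={q10,q22,q28} A15={q3,q15,q20,q28} A16={q3,q30,q35} A23={q8,q14,q24} A24={q16,q31,q33} A25={q7,q14,q16} A26={q4,q30,q33} A34={q10,q23,q34} A35={q14,q25,q37} A36={q6,q23,q37} A45={q5,q11,q16,q28} A46={q21,q23,q33} A56={q2,q3,q29,q37}
  A123={q24} A126={q30} A134={q10} A145={q28} A156={q3} A235={q14} A245={q16} A246={q33} A346={q23} A356={q37}
C dims 6,15,10; δ0: rk 5, SNF 1^5; δ1: rk 10, SNF 1^9·2
Ȟ^0: (6−5)−0=1 ⇒ Z
Ȟ^1: (15−10)−5=0 ⇒ 0
Ȟ^2: (10−0)−10=0 plus torsion [2] ⇒ Z/2


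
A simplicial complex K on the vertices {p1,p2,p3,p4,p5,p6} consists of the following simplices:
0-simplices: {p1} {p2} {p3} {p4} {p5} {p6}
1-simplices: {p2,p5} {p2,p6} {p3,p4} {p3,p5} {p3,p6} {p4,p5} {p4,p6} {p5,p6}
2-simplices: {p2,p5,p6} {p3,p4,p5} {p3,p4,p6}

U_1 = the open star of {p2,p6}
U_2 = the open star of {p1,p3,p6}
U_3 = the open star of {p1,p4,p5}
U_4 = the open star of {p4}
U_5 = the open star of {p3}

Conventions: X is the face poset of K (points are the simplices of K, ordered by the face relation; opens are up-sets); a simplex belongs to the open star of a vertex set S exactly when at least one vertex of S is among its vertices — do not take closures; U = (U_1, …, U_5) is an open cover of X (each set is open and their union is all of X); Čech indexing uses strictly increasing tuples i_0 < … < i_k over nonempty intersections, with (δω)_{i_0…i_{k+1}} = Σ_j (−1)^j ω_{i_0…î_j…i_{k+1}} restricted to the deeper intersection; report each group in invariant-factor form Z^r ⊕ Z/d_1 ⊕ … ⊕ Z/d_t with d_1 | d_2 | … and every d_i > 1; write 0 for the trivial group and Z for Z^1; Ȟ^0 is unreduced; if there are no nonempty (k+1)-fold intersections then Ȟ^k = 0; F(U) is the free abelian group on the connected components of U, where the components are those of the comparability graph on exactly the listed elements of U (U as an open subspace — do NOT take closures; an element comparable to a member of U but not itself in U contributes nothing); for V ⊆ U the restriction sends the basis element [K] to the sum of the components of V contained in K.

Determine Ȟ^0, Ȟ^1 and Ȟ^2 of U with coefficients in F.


Ȟ^0(U;F) ≅ Z^2,  Ȟ^1(U;F) ≅ Z,  Ȟ^2(U;F) ≅ 0

nerve of the cover:
  U1={{p2},{p6},{p2,p5},{p2,p6},{p3,p6},{p4,p6},{p5,p6},{p2,p5,p6},{p3,p4,p6}} U2={{p1},{p3},{p6},{p2,p6},{p3,p4},{p3,p5},{p3,p6},{p4,p6},{p5,p6},{p2,p5,p6},{p3,p4,p5},{p3,p4,p6}} U3={{p1},{p4},{p5},{p2,p5},{p3,p4},{p3,p5},{p4,p5},{p4,p6},{p5,p6},{p2,p5,p6},{p3,p4,p5},{p3,p4,p6}} U4={{p4},{p3,p4},{p4,p5},{p4,p6},{p3,p4,p5},{p3,p4,p6}} U5={{p3},{p3,p4},{p3,p5},{p3,p6},{p3,p4,p5},{p3,p4,p6}}
  U12={{p6},{p2,p6},{p3,p6},{p4,p6},{p5,p6},{p2,p5,p6},{p3,p4,p6}} U13={{p2,p5},{p4,p6},{p5,p6},{p2,p5,p6},{p3,p4,p6}} U14={{p4,p6},{p3,p4,p6}} U15={{p3,p6},{p3,p4,p6}} U23={{p1},{p3,p4},{p3,p5},{p4,p6},{p5,p6},{p2,p5,p6},{p3,p4,p5},{p3,p4,p6}} U24={{p3,p4},{p4,p6},{p3,p4,p5},{p3,p4,p6}} U25={{p3},{p3,p4},{p3,p5},{p3,p6},{p3,p4,p5},{p3,p4,p6}} U34={{p4},{p3,p4},{p4,p5},{p4,p6},{p3,p4,p5},{p3,p4,p6}} U35={{p3,p4},{p3,p5},{p3,p4,p5},{p3,p4,p6}} U45={{p3,p4},{p3,p4,p5},{p3,p4,p6}}
  U123={{p4,p6},{p5,p6},{p2,p5,p6},{p3,p4,p6}} U124={{p4,p6},{p3,p4,p6}} U125={{p3,p6},{p3,p4,p6}} U134={{p4,p6},{p3,p4,p6}} U135={{p3,p4,p6}} U145={{p3,p4,p6}} U234={{p3,p4},{p4,p6},{p3,p4,p5},{p3,p4,p6}} U235={{p3,p4},{p3,p5},{p3,p4,p5},{p3,p4,p6}} U245={{p3,p4},{p3,p4,p5},{p3,p4,p6}} U345={{p3,p4},{p3,p4,p5},{p3,p4,p6}}
  U1234={{p4,p6},{p3,p4,p6}} U1235={{p3,p4,p6}} U1245={{p3,p4,p6}} U1345={{p3,p4,p6}} U2345={{p3,p4},{p3,p4,p5},{p3,p4,p6}}
  U12345={{p3,p4,p6}}
components per intersection:
  U1: {{p2},{p6},{p2,p5},{p2,p6},{p3,p6},{p4,p6},{p5,p6},{p2,p5,p6},{p3,p4,p6}}
  U2: {{p1}} {{p3},{p6},{p2,p6},{p3,p4},{p3,p5},{p3,p6},{p4,p6},{p5,p6},{p2,p5,p6},{p3,p4,p5},{p3,p4,p6}}
  U3: {{p1}} {{p4},{p5},{p2,p5},{p3,p4},{p3,p5},{p4,p5},{p4,p6},{p5,p6},{p2,p5,p6},{p3,p4,p5},{p3,p4,p6}}
  U4: {{p4},{p3,p4},{p4,p5},{p4,p6},{p3,p4,p5},{p3,p4,p6}}
  U5: {{p3},{p3,p4},{p3,p5},{p3,p6},{p3,p4,p5},{p3,p4,p6}}
  U12: {{p6},{p2,p6},{p3,p6},{p4,p6},{p5,p6},{p2,p5,p6},{p3,p4,p6}}
  U13: {{p2,p5},{p5,p6},{p2,p5,p6}} {{p4,p6},{p3,p4,p6}}
  U14: {{p4,p6},{p3,p4,p6}}
  U15: {{p3,p6},{p3,p4,p6}}
  U23: {{p1}} {{p3,p4},{p3,p5},{p4,p6},{p3,p4,p5},{p3,p4,p6}} {{p5,p6},{p2,p5,p6}}
  U24: {{p3,p4},{p4,p6},{p3,p4,p5},{p3,p4,p6}}
  U25: {{p3},{p3,p4},{p3,p5},{p3,p6},{p3,p4,p5},{p3,p4,p6}}
  U34: {{p4},{p3,p4},{p4,p5},{p4,p6},{p3,p4,p5},{p3,p4,p6}}
  U35: {{p3,p4},{p3,p5},{p3,p4,p5},{p3,p4,p6}}
  U45: {{p3,p4},{p3,p4,p5},{p3,p4,p6}}
  U123: {{p4,p6},{p3,p4,p6}} {{p5,p6},{p2,p5,p6}}
  U124: {{p4,p6},{p3,p4,p6}}
  U125: {{p3,p6},{p3,p4,p6}}
  U134: {{p4,p6},{p3,p4,p6}}
  U135: {{p3,p4,p6}}
  U145: {{p3,p4,p6}}
  U234: {{p3,p4},{p4,p6},{p3,p4,p5},{p3,p4,p6}}
  U235: {{p3,p4},{p3,p5},{p3,p4,p5},{p3,p4,p6}}
  U245: {{p3,p4},{p3,p4,p5},{p3,p4,p6}}
  U345: {{p3,p4},{p3,p4,p5},{p3,p4,p6}}
  U1234: {{p4,p6},{p3,p4,p6}}
  U1235: {{p3,p4,p6}}
  U1245: {{p3,p4,p6}}
  U1345: {{p3,p4,p6}}
  U2345: {{p3,p4},{p3,p4,p5},{p3,p4,p6}}
  U12345: {{p3,p4,p6}}
C dims 7,13,11,5; δ0: rk 5, SNF 1^5; δ1: rk 7, SNF 1^7; δ2: rk 4, SNF 1^4
Ȟ^0 = (7 − 5) − 0 = 2, so Ȟ^0 ≅ Z^2
Ȟ^1 = (13 − 7) − 5 = 1, so Ȟ^1 ≅ Z
Ȟ^2 = (11 − 4) − 7 = 0, so Ȟ^2 ≅ 0


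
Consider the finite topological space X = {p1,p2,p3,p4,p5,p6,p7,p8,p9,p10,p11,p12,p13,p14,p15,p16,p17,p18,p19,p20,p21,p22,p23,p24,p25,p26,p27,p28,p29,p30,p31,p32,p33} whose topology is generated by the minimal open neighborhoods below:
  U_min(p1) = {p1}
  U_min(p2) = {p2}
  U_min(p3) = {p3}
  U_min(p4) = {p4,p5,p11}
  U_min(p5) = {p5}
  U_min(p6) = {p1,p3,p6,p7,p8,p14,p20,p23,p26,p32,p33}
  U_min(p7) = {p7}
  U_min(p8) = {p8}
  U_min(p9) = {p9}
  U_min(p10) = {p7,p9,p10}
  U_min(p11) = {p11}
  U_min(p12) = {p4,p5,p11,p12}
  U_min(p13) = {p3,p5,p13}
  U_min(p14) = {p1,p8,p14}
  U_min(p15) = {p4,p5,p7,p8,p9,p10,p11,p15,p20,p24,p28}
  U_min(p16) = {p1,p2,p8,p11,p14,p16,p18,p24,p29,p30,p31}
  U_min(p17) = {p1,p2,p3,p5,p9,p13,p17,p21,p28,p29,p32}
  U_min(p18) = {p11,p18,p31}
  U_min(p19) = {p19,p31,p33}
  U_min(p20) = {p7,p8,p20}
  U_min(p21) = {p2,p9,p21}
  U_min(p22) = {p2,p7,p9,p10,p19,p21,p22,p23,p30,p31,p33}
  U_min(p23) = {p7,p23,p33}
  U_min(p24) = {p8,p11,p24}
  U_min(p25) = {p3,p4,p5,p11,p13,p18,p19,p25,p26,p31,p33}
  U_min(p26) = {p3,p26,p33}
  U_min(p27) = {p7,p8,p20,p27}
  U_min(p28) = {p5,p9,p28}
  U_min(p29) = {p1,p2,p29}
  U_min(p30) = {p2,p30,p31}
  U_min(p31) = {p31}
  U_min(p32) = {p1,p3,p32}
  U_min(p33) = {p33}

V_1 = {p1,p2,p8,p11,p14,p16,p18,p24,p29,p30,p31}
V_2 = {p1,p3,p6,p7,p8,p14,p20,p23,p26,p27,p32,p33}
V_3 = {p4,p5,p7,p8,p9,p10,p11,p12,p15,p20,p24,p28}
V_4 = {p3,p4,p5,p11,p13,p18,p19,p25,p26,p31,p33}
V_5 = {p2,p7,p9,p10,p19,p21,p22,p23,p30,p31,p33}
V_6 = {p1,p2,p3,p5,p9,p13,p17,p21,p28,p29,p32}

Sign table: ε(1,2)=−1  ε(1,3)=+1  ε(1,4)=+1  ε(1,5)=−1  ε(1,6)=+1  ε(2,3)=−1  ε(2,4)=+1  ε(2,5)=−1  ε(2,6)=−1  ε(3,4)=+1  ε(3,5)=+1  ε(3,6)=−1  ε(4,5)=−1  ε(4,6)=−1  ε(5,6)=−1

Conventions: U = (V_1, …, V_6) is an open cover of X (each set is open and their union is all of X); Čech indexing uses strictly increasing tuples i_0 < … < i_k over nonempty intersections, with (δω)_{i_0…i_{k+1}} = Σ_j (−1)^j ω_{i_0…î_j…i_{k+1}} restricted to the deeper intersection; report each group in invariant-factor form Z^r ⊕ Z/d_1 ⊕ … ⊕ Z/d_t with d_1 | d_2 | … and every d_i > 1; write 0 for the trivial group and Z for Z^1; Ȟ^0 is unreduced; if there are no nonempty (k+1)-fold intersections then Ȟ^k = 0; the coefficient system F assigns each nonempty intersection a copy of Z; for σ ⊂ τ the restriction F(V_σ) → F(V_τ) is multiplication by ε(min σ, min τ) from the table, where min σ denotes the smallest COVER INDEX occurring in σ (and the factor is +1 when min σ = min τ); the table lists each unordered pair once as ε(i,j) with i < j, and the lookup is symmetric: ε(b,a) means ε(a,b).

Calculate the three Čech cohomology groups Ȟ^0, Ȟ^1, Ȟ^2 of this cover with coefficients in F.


cover nerve:
  V12={p1,p8,p14} V13={p8,p11,p24} V14={p11,p18,p31} V15={p2,p30,p31} V16={p1,p2,p29} V23={p7,p8,p20} V24={p3,p26,p33} V25={p7,p23,p33} V26={p1,p3,p32} V34={p4,p5,p11} V35={p7,p9,p10} V36={p5,p9,p28} V45={p19,p31,p33} V46={p3,p5,p13} V56={p2,p9,p21}
  V123={p8} V126={p1} V134={p11} V145={p31} V156={p2} V235={p7} V245={p33} V246={p3} V346={p5} V356={p9}
C dims 6,15,10; δ0: rk 6, SNF 1^5·2; δ1: rk 9, SNF 1^9
Ȟ^0: (6−6)−0=0 ⇒ 0
Ȟ^1: (15−9)−6=0 plus torsion [2] ⇒ Z/2
Ȟ^2: (10−0)−9=1 ⇒ Z

Ȟ^0 = 0, Ȟ^1 = Z/2, Ȟ^2 = Z


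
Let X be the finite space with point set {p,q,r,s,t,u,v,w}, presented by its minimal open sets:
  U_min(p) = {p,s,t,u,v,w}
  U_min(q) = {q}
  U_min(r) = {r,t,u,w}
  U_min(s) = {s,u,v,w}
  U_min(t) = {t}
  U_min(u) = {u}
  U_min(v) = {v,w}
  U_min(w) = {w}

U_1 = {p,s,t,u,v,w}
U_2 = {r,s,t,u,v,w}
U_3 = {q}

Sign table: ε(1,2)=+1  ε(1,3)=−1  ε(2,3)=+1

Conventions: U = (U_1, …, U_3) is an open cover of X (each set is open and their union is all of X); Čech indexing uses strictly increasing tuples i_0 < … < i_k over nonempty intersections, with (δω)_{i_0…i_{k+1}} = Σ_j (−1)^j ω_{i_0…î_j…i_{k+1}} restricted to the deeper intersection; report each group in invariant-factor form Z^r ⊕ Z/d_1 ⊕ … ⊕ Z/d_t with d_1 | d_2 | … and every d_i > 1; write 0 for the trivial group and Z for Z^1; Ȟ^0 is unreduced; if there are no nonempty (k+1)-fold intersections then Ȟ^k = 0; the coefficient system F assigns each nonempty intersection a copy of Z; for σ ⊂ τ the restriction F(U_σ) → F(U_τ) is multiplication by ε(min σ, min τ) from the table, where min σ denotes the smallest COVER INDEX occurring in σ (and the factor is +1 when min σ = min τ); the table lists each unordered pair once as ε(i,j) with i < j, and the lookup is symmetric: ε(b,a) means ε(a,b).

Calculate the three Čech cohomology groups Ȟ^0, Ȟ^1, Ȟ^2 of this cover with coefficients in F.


Ȟ^0 = Z^2,  Ȟ^1 = 0,  Ȟ^2 = 0

nonempty overlaps:
  U12={s,t,u,v,w}
C dims 3,1; δ0: rk 1, SNF 1^1
degree 0: 3−1−0 = 2 → Ȟ^0 ≅ Z^2
degree 1: 1−0−1 = 0 → Ȟ^1 ≅ 0
degree 2: 0−0−0 = 0 → Ȟ^2 ≅ 0


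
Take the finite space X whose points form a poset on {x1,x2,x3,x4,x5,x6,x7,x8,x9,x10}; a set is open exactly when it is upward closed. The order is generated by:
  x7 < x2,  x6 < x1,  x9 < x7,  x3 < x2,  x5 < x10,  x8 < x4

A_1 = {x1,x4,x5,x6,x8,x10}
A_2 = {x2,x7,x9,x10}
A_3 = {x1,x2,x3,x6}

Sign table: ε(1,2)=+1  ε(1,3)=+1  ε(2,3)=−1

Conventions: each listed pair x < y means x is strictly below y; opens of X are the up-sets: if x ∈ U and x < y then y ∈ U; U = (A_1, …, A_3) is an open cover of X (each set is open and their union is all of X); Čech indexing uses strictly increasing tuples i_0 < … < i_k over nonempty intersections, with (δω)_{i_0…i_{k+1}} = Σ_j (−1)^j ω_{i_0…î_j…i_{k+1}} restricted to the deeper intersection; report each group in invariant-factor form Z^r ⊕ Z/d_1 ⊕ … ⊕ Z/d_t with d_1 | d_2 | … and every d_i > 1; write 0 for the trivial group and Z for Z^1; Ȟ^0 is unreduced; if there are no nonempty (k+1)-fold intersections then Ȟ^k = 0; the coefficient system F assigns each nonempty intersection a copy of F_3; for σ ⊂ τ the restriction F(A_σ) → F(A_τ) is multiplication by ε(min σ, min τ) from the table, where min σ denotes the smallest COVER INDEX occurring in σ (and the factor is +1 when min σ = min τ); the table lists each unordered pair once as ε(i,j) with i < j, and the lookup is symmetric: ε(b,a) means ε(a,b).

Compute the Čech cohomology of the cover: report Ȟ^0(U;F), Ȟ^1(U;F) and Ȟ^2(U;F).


Ȟ^0(U;F) ≅ 0,  Ȟ^1(U;F) ≅ 0,  Ȟ^2(U;F) ≅ 0

nonempty intersections:
  A12={x10} A13={x1,x6} A23={x2}
C dims 3,3; δ0: rk_F3 3
Ȟ^0: (3−3)−0=0 ⇒ 0
Ȟ^1: (3−0)−3=0 ⇒ 0
Ȟ^2: (0−0)−0=0 ⇒ 0


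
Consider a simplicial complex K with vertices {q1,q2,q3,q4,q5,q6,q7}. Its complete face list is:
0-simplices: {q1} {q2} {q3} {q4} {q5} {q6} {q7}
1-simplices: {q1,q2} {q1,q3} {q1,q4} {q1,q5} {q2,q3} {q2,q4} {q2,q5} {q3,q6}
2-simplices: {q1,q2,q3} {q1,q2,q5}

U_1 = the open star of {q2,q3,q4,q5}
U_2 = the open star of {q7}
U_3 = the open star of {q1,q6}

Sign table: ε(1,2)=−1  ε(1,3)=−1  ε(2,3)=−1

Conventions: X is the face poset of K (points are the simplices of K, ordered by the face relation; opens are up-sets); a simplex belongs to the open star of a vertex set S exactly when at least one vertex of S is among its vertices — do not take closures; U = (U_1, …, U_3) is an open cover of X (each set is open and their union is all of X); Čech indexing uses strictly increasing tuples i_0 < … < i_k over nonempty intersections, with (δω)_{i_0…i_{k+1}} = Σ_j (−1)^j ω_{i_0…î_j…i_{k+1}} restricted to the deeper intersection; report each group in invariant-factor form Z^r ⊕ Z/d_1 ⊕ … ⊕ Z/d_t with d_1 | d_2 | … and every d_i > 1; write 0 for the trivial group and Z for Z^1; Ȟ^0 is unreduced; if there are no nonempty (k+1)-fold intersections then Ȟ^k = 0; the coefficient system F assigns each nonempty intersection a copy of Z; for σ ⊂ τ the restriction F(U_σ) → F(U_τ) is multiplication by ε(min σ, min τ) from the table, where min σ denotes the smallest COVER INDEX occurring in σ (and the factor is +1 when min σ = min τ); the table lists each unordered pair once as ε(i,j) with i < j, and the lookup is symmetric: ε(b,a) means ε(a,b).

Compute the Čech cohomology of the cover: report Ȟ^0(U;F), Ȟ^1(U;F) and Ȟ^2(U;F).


nerve simplices:
  U1={{q2},{q3},{q4},{q5},{q1,q2},{q1,q3},{q1,q4},{q1,q5},{q2,q3},{q2,q4},{q2,q5},{q3,q6},{q1,q2,q3},{q1,q2,q5}} U2={{q7}} U3={{q1},{q6},{q1,q2},{q1,q3},{q1,q4},{q1,q5},{q3,q6},{q1,q2,q3},{q1,q2,q5}}
  U13={{q1,q2},{q1,q3},{q1,q4},{q1,q5},{q3,q6},{q1,q2,q3},{q1,q2,q5}}
C dims 3,1; δ0: rk 1, SNF 1^1
degree 0: 3−1−0 = 2 → Ȟ^0 ≅ Z^2
degree 1: 1−0−1 = 0 → Ȟ^1 ≅ 0
degree 2: 0−0−0 = 0 → Ȟ^2 ≅ 0

Ȟ^0 = Z^2, Ȟ^1 = 0, Ȟ^2 = 0


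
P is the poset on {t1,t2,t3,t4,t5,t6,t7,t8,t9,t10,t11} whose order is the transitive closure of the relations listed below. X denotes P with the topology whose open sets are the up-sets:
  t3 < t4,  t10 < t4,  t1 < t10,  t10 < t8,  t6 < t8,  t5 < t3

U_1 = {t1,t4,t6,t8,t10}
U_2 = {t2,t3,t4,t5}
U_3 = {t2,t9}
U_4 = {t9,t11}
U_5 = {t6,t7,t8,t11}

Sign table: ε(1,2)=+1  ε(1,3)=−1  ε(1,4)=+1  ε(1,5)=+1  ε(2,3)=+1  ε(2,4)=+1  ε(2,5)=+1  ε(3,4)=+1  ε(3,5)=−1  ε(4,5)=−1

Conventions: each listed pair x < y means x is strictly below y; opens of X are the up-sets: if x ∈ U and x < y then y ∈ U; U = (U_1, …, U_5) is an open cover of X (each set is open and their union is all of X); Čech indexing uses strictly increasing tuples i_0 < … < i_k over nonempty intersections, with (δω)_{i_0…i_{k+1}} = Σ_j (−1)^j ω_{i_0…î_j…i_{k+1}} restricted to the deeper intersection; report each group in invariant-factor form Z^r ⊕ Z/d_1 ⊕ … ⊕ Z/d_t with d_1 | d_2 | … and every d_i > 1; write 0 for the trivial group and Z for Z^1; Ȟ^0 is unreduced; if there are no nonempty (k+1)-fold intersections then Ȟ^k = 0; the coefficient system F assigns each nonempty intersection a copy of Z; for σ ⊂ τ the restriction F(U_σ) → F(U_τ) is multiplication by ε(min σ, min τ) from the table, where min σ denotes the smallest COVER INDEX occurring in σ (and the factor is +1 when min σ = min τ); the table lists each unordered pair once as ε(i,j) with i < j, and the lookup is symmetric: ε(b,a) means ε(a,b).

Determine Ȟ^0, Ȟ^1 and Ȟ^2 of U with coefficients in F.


cover nerve:
  U12={t4} U15={t6,t8} U23={t2} U34={t9} U45={t11}
C dims 5,5; δ0: rk 5, SNF 1^4·2
Ȟ^0: (5−5)−0=0 ⇒ 0
Ȟ^1: (5−0)−5=0 plus torsion [2] ⇒ Z/2
Ȟ^2: (0−0)−0=0 ⇒ 0

Ȟ^0 = 0,  Ȟ^1 = Z/2,  Ȟ^2 = 0


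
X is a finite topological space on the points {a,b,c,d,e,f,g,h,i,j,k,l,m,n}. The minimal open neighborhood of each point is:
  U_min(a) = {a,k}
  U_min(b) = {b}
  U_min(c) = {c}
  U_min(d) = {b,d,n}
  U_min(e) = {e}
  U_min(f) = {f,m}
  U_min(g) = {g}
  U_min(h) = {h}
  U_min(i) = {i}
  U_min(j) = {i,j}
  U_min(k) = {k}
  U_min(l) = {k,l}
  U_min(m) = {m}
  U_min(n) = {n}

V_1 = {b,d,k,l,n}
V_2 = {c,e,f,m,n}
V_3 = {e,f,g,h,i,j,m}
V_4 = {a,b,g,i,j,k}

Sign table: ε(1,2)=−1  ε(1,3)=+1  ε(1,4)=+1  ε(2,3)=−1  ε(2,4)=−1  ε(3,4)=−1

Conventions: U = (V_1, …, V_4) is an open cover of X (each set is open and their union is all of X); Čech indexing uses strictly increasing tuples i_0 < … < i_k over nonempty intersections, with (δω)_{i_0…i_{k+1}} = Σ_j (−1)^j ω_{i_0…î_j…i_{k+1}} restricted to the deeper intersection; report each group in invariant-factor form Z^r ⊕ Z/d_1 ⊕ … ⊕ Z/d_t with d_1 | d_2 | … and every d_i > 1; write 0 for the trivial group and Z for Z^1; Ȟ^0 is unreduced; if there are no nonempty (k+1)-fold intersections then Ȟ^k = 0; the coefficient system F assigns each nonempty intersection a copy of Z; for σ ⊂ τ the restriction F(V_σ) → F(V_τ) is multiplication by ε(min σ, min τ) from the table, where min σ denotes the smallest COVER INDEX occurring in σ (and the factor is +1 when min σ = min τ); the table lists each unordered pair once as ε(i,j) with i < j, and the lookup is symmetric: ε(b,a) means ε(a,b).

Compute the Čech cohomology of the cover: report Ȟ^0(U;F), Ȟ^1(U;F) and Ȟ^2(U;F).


intersection data:
  V12={n} V14={b,k} V23={e,f,m} V34={g,i,j}
C dims 4,4; δ0: rk 4, SNF 1^3·2
Ȟ^0 = (4 − 4) − 0 = 0, so Ȟ^0 ≅ 0
Ȟ^1 = (4 − 0) − 4 = 0 plus torsion [2], so Ȟ^1 ≅ Z/2
Ȟ^2 = (0 − 0) − 0 = 0, so Ȟ^2 ≅ 0

Ȟ^0 = 0,  Ȟ^1 = Z/2,  Ȟ^2 = 0


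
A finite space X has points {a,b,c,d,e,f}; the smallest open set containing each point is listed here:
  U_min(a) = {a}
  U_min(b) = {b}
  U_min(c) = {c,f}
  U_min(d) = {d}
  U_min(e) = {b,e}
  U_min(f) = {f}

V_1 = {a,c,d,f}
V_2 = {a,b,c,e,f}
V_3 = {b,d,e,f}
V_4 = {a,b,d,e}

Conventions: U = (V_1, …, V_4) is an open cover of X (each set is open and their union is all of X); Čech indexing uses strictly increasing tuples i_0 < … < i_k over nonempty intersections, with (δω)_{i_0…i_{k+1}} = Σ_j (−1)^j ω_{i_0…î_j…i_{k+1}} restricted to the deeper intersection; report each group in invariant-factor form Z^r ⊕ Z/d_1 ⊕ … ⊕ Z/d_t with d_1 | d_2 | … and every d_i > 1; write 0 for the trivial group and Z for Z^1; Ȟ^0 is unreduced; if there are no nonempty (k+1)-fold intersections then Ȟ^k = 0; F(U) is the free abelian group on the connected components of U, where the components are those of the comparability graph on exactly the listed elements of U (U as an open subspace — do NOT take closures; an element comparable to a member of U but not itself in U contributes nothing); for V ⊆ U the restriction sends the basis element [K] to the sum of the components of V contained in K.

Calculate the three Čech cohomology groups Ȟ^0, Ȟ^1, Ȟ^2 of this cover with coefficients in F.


nerve simplices:
  V12={a,c,f} V13={d,f} V14={a,d} V23={b,e,f} V24={a,b,e} V34={b,d,e}
  V123={f} V124={a} V134={d} V234={b,e}
components per intersection:
  V1: {a} {c,f} {d}
  V2: {a} {b,e} {c,f}
  V3: {b,e} {d} {f}
  V4: {a} {b,e} {d}
  V12: {a} {c,f}
  V13: {d} {f}
  V14: {a} {d}
  V23: {b,e} {f}
  V24: {a} {b,e}
  V34: {b,e} {d}
  V123: {f}
  V124: {a}
  V134: {d}
  V234: {b,e}
C dims 12,12,4; δ0: rk 8, SNF 1^8; δ1: rk 4, SNF 1^4
degree 0: 12−8−0 = 4 → Ȟ^0 ≅ Z^4
degree 1: 12−4−8 = 0 → Ȟ^1 ≅ 0
degree 2: 4−0−4 = 0 → Ȟ^2 ≅ 0

Ȟ^0(U;F) ≅ Z^4,  Ȟ^1(U;F) ≅ 0,  Ȟ^2(U;F) ≅ 0


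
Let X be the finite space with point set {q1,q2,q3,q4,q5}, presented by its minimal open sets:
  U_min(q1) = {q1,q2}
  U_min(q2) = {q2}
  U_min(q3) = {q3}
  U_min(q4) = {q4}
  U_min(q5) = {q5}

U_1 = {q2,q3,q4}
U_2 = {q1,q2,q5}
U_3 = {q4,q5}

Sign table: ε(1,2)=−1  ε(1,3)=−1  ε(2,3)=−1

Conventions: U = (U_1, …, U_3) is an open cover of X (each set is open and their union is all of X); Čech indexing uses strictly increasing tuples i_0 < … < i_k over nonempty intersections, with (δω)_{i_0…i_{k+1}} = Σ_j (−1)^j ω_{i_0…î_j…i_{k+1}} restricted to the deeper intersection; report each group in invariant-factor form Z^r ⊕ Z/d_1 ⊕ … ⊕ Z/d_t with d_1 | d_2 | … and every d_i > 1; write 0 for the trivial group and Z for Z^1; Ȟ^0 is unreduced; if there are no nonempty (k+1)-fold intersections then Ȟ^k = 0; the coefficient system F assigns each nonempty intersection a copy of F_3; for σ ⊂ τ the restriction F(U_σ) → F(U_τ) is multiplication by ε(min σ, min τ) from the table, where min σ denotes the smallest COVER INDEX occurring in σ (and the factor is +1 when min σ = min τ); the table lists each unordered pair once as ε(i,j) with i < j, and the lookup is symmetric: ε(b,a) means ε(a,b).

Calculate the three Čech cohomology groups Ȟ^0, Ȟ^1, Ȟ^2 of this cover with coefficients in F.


Ȟ^0 = 0,  Ȟ^1 = 0,  Ȟ^2 = 0

nonempty intersections:
  U12={q2} U13={q4} U23={q5}
C dims 3,3; δ0: rk_F3 3
Ȟ^0: (3−3)−0=0 ⇒ 0
Ȟ^1: (3−0)−3=0 ⇒ 0
Ȟ^2: (0−0)−0=0 ⇒ 0


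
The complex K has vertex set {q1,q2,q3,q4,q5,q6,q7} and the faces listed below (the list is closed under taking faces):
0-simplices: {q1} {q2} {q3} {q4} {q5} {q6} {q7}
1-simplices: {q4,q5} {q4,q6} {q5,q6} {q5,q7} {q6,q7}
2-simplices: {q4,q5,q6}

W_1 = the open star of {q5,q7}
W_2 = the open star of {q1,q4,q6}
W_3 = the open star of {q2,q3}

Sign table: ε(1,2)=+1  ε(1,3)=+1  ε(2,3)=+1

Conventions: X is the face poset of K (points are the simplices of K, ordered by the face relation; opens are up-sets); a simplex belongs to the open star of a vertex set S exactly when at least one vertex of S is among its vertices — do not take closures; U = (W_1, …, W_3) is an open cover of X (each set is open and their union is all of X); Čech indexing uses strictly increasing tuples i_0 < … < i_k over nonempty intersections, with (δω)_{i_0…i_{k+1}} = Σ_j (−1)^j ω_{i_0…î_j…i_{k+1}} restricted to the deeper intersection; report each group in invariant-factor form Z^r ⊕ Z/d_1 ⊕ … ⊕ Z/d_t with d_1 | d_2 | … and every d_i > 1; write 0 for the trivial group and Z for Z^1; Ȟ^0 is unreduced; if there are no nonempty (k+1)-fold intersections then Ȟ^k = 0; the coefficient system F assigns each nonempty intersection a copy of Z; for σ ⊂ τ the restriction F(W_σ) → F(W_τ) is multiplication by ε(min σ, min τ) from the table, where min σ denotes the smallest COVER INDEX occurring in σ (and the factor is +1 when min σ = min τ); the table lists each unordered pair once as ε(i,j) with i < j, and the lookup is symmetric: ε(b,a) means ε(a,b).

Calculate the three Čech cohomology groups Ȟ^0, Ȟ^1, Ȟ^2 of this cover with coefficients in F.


intersection data:
  W1={{q5},{q7},{q4,q5},{q5,q6},{q5,q7},{q6,q7},{q4,q5,q6}} W2={{q1},{q4},{q6},{q4,q5},{q4,q6},{q5,q6},{q6,q7},{q4,q5,q6}} W3={{q2},{q3}}
  W12={{q4,q5},{q5,q6},{q6,q7},{q4,q5,q6}}
C dims 3,1; δ0: rk 1, SNF 1^1
Ȟ^0 = (3 − 1) − 0 = 2, so Ȟ^0 ≅ Z^2
Ȟ^1 = (1 − 0) − 1 = 0, so Ȟ^1 ≅ 0
Ȟ^2 = (0 − 0) − 0 = 0, so Ȟ^2 ≅ 0

Ȟ^0(U;F) ≅ Z^2,  Ȟ^1(U;F) ≅ 0,  Ȟ^2(U;F) ≅ 0


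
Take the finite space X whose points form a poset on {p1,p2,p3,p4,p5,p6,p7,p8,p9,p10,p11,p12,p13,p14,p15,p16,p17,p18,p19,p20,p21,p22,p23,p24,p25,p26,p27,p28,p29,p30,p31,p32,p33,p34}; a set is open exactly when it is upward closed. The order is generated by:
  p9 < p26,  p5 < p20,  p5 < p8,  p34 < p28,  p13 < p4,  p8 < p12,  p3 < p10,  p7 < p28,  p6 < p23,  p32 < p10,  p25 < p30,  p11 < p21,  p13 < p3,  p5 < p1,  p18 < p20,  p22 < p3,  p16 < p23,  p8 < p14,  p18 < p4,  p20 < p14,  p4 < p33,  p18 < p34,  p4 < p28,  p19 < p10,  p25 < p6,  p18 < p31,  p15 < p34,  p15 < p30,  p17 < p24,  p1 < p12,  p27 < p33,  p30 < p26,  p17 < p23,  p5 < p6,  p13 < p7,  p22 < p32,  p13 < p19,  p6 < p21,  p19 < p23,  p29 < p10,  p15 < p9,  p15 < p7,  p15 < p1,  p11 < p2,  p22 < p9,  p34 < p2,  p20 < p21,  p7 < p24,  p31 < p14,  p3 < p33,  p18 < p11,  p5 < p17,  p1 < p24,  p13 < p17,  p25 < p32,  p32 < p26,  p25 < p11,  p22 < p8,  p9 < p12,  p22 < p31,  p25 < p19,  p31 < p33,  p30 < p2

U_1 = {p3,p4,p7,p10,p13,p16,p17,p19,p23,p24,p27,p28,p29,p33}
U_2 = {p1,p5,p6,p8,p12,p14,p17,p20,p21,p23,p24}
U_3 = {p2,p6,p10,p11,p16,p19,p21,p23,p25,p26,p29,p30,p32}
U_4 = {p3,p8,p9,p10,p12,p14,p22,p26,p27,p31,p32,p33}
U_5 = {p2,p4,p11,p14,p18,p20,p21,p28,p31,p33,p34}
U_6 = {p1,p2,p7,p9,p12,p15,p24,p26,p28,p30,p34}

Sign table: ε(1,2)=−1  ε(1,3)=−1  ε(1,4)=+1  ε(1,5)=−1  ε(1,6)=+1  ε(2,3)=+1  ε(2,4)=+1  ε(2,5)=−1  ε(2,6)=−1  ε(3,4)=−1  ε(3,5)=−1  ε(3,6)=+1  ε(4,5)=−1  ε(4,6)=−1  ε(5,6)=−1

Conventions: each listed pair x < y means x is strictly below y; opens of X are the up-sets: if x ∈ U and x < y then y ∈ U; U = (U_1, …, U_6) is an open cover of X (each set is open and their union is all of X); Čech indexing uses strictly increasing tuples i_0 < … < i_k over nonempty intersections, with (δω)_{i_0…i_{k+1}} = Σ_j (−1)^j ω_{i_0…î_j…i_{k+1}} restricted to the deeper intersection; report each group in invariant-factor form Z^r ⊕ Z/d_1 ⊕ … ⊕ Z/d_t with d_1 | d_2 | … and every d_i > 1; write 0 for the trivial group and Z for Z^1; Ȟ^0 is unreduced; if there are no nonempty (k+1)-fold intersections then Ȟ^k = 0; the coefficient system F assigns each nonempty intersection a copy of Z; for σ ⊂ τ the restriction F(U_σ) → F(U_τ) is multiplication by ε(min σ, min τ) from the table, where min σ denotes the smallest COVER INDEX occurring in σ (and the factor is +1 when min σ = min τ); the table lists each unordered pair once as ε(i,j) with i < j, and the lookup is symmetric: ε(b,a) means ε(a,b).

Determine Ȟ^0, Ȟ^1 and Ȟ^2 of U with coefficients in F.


nerve simplices:
  U12={p17,p23,p24} U13={p10,p16,p19,p23,p29} U14={p3,p10,p27,p33} U15={p4,p28,p33} U16={p7,p24,p28} U23={p6,p21,p23} U24={p8,p12,p14} U25={p14,p20,p21} U26={p1,p12,p24} U34={p10,p26,p32} U35={p2,p11,p21} U36={p2,p26,p30} U45={p14,p31,p33} U46={p9,p12,p26} U56={p2,p28,p34}
  U123={p23} U126={p24} U134={p10} U145={p33} U156={p28} U235={p21} U245={p14} U246={p12} U346={p26} U356={p2}
C dims 6,15,10; δ0: rk 6, SNF 1^5·2; δ1: rk 9, SNF 1^9
degree 0: 6−6−0 = 0 → Ȟ^0 ≅ 0
degree 1: 15−9−6 = 0 plus torsion [2] → Ȟ^1 ≅ Z/2
degree 2: 10−0−9 = 1 → Ȟ^2 ≅ Z

Ȟ^0 = 0, Ȟ^1 = Z/2, Ȟ^2 = Z


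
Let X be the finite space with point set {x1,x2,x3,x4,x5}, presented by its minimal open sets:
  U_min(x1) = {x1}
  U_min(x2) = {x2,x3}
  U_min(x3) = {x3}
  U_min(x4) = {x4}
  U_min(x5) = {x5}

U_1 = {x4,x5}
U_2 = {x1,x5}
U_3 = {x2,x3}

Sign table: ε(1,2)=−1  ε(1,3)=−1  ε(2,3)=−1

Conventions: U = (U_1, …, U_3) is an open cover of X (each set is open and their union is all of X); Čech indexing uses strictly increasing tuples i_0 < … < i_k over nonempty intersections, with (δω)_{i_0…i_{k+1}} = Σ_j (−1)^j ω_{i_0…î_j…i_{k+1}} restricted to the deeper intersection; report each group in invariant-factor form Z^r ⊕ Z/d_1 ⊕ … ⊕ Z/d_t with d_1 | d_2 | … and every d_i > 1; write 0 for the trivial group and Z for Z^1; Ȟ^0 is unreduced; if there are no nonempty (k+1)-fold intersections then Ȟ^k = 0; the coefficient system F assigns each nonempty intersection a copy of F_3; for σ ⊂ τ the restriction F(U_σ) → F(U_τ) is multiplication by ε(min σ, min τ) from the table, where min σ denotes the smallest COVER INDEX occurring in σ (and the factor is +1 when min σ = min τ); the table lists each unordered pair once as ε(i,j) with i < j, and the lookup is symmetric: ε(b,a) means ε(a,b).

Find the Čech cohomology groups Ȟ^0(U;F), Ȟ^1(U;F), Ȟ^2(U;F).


nonempty intersections:
  U12={x5}
C dims 3,1; δ0: rk_F3 1
Ȟ^0: (3−1)−0=2 ⇒ Z/3 ⊕ Z/3
Ȟ^1: (1−0)−1=0 ⇒ 0
Ȟ^2: (0−0)−0=0 ⇒ 0

Ȟ^0 ≅ Z/3 ⊕ Z/3, Ȟ^1 ≅ 0, Ȟ^2 ≅ 0


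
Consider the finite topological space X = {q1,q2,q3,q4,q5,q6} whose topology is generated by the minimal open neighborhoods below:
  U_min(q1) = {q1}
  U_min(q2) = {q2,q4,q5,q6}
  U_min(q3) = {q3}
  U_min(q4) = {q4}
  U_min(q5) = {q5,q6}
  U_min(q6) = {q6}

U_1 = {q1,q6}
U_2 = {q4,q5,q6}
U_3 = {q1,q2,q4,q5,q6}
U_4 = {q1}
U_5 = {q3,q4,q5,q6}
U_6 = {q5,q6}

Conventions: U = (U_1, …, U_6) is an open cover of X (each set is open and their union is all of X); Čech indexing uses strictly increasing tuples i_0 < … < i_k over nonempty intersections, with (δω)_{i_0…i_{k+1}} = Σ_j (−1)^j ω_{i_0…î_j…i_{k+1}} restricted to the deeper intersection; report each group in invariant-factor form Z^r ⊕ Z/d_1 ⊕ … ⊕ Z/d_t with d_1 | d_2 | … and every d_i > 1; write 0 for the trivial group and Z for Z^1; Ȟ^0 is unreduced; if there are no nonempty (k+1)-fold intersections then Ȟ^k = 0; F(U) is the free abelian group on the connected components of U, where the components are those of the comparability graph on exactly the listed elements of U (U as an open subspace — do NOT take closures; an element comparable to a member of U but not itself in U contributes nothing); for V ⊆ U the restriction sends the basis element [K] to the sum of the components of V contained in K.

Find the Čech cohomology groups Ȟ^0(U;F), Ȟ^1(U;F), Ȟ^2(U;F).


intersection data:
  U12={q6} U13={q1,q6} U14={q1} U15={q6} U16={q6} U23={q4,q5,q6} U25={q4,q5,q6} U26={q5,q6} U34={q1} U35={q4,q5,q6} U36={q5,q6} U56={q5,q6}
  U123={q6} U125={q6} U126={q6} U134={q1} U135={q6} U136={q6} U156={q6} U235={q4,q5,q6} U236={q5,q6} U256={q5,q6} U356={q5,q6}
  U1235={q6} U1236={q6} U1256={q6} U1356={q6} U2356={q5,q6}
  U12356={q6}
components per intersection:
  U1: {q1} {q6}
  U2: {q4} {q5,q6}
  U3: {q1} {q2,q4,q5,q6}
  U4: {q1}
  U5: {q3} {q4} {q5,q6}
  U6: {q5,q6}
  U12: {q6}
  U13: {q1} {q6}
  U14: {q1}
  U15: {q6}
  U16: {q6}
  U23: {q4} {q5,q6}
  U25: {q4} {q5,q6}
  U26: {q5,q6}
  U34: {q1}
  U35: {q4} {q5,q6}
  U36: {q5,q6}
  U56: {q5,q6}
  U123: {q6}
  U125: {q6}
  U126: {q6}
  U134: {q1}
  U135: {q6}
  U136: {q6}
  U156: {q6}
  U235: {q4} {q5,q6}
  U236: {q5,q6}
  U256: {q5,q6}
  U356: {q5,q6}
  U1235: {q6}
  U1236: {q6}
  U1256: {q6}
  U1356: {q6}
  U2356: {q5,q6}
  U12356: {q6}
C dims 11,16,12,5; δ0: rk 8, SNF 1^8; δ1: rk 8, SNF 1^8; δ2: rk 4, SNF 1^4
Ȟ^0 = (11 − 8) − 0 = 3, so Ȟ^0 ≅ Z^3
Ȟ^1 = (16 − 8) − 8 = 0, so Ȟ^1 ≅ 0
Ȟ^2 = (12 − 4) − 8 = 0, so Ȟ^2 ≅ 0

Ȟ^0 = Z^3,  Ȟ^1 = 0,  Ȟ^2 = 0
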